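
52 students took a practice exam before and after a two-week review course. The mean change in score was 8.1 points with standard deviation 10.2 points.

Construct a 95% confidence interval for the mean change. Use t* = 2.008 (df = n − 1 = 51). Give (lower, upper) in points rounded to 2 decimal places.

(5.26, 10.94)

This is a matched-pairs design, so SE = s_d/√n = 10.2/√52 = 1.4145.
Margin = 2.008 × 1.4145 = 2.8403; the interval is 8.1 ± 2.8403 = (5.26, 10.94).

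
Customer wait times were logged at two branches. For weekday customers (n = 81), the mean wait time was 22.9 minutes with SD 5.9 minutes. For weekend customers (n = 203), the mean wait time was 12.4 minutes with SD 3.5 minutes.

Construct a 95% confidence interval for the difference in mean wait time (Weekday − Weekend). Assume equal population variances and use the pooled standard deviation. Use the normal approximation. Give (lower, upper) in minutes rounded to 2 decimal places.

s_p = √[((n₁−1)s₁² + (n₂−1)s₂²)/(n₁+n₂−2)] = √[(80·5.9² + 202·3.5²)/282] = 4.3186.
SE = 4.3186·√(1/81 + 1/203) = 0.5676.
With z* = 1.960, margin = 1.960 × 0.5676 = 1.1125.
x̄₁ − x̄₂ = 22.9 − 12.4 = 10.5000; interval 10.5000 ± 1.1125 = (9.39, 11.61).

(9.39, 11.61)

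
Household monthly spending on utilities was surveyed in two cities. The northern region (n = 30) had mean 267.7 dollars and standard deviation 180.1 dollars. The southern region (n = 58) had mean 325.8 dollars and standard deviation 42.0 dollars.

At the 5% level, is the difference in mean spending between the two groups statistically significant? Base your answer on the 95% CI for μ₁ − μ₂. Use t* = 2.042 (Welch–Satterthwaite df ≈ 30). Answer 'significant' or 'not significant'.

Per-group SEs: s₁/√n₁ = 180.1/√30 = 32.8816, s₂/√n₂ = 42.0/√58 = 5.5149.
Unpooled SE of the difference: √(1081.19961856 + 30.41412201) = 33.3409.
Margin of error = t* · SE = 2.042 × 33.3409 = 68.0821.
x̄₁ − x̄₂ = 267.7 − 325.8 = -58.1000.
CI: -58.1000 ± 68.0821 = (-126.1821, 9.9821).
The interval (-126.1821, 9.9821) contains 0, so the difference is not significant.

not significant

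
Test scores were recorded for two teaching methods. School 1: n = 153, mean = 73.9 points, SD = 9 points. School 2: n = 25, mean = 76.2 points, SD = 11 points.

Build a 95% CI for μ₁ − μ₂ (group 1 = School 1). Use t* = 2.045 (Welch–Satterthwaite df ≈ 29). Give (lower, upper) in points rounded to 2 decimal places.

(-7.04, 2.44)

SE₁ = s₁/√n₁ = 9/√153 = 0.7276; SE₂ = 11/√25 = 2.2000.
Independent samples, unequal variances: SE_diff = √(SE₁² + SE₂²) = √(0.52940176 + 4.84) = 2.3172.
t* = 2.045, so margin of error = 2.045 × 2.3172 = 4.7387.
Difference in means = 73.9 − 76.2 = -2.3000.
-2.3000 ± 4.7387 → (-7.04, 2.44).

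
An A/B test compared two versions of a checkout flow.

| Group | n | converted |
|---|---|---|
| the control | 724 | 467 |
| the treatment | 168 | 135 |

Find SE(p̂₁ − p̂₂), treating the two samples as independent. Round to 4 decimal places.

First, p̂₁ = 467/724 = 0.6450; p̂₂ = 135/168 = 0.8036.
The two standard errors are √(0.6450×0.3550/724) = 0.01778 and √(0.8036×0.1964/168) = 0.03065.
Because the samples are independent, SE_diff = √(0.01778² + 0.03065²) = 0.03543.

0.0354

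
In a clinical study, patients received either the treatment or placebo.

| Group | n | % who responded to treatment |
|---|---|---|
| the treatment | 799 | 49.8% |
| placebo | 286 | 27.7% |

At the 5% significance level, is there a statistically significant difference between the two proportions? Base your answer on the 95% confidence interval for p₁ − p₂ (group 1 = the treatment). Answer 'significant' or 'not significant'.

significant

SE₁ = √(p̂₁(1−p̂₁)/n₁) = √(0.4980·0.5020/799) = 0.01769; SE₂ = √(0.2770·0.7230/286) = 0.02646.
Independent samples: SE of the difference = √(SE₁² + SE₂²) = √(0.0003129361 + 0.0007001316) = 0.03183.
z* for 95% confidence is 1.960, so the margin of error is 1.960 × 0.03183 = 0.06239.
Point estimate p̂₁ − p̂₂ = 0.4980 − 0.2770 = 0.2210.
0.2210 ± 0.06239 → (0.15861, 0.28339).
The interval (0.15861, 0.28339) does not contain 0, so the difference is significant.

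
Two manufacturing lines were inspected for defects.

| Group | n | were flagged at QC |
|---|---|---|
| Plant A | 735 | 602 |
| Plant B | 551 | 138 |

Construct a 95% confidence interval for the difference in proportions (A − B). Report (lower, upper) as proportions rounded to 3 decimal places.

First, p̂₁ = 602/735 = 0.8190; p̂₂ = 138/551 = 0.2505.
The two standard errors are √(0.8190×0.1810/735) = 0.01420 and √(0.2505×0.7495/551) = 0.01846.
Because the samples are independent, SE_diff = √(0.01420² + 0.01846²) = 0.02329.
Using z* = 1.960 for 95%, ME = 1.960 × 0.02329 = 0.04565.
p̂₁ − p̂₂ = 0.5685; interval 0.5685 ± 0.04565 gives (0.523, 0.614).

(0.523, 0.614)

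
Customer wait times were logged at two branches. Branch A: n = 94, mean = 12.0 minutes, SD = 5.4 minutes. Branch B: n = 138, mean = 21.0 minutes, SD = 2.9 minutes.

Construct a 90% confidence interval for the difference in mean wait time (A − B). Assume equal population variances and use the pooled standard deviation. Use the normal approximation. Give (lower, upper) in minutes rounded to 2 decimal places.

(-9.90, -8.10)

Pooled variance s_p² = [93·5.4² + 137·2.9²] / (94+138−2) = 16.8002, so s_p = 4.0988.
SE_diff = s_p·√(1/n₁ + 1/n₂) = 4.0988·√(1/94 + 1/138) = 0.5481.
z* = 1.645; margin = 1.645 × 0.5481 = 0.9016.
Difference = 12.0 − 21.0 = -9.0000.
-9.0000 ± 0.9016 → (-9.90, -8.10).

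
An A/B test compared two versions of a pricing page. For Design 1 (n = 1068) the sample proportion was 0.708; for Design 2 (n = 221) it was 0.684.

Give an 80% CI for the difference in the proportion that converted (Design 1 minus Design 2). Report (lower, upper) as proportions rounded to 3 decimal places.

(-0.020, 0.068)

The two standard errors are √(0.7080×0.2920/1068) = 0.01391 and √(0.6840×0.3160/221) = 0.03127.
Because the samples are independent, SE_diff = √(0.01391² + 0.03127²) = 0.03422.
Using z* = 1.282 for 80%, ME = 1.282 × 0.03422 = 0.04387.
p̂₁ − p̂₂ = 0.0240; interval 0.0240 ± 0.04387 gives (-0.020, 0.068).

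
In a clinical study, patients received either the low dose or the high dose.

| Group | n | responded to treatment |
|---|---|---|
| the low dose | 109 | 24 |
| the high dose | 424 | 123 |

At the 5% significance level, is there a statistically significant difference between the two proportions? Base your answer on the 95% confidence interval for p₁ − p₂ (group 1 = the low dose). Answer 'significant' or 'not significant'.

not significant

First, p̂₁ = 24/109 = 0.2202; p̂₂ = 123/424 = 0.2901.
The two standard errors are √(0.2202×0.7798/109) = 0.03969 and √(0.2901×0.7099/424) = 0.02204.
Because the samples are independent, SE_diff = √(0.03969² + 0.02204²) = 0.04540.
Using z* = 1.960 for 95%, ME = 1.960 × 0.04540 = 0.08898.
p̂₁ − p̂₂ = -0.0699; interval -0.0699 ± 0.08898 gives (-0.15888, 0.01908).
The interval (-0.15888, 0.01908) contains 0, so the difference is not significant.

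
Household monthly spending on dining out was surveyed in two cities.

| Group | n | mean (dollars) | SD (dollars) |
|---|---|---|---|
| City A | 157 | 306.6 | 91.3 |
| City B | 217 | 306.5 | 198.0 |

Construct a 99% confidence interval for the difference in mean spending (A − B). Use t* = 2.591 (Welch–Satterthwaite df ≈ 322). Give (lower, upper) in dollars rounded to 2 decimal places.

SE₁ = s₁/√n₁ = 91.3/√157 = 7.2865; SE₂ = 198.0/√217 = 13.4411.
Independent samples, unequal variances: SE_diff = √(SE₁² + SE₂²) = √(53.09308225 + 180.66316921) = 15.2891.
t* = 2.591, so margin of error = 2.591 × 15.2891 = 39.6141.
Difference in means = 306.6 − 306.5 = 0.1000.
0.1000 ± 39.6141 → (-39.51, 39.71).

(-39.51, 39.71)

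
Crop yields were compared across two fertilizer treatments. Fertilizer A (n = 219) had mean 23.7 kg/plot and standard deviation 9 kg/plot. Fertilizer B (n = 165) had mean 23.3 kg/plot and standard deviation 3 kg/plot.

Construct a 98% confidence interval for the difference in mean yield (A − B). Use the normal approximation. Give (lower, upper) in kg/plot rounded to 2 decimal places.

Standard errors of each mean: 9/√219 = 0.6082 and 3/√165 = 0.2335.
SE(x̄₁ − x̄₂) = √(0.6082² + 0.2335²) = 0.6515 for independent samples with unequal variances.
With z* = 2.326, the margin is 2.326 × 0.6515 = 1.5154.
x̄₁ − x̄₂ = 23.7 − 23.3 = 0.4000; the interval is 0.4000 ± 1.5154 = (-1.12, 1.92).

(-1.12, 1.92)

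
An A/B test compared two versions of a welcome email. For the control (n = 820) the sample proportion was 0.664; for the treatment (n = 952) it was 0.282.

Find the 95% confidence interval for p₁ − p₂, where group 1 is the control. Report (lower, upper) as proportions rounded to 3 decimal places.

(0.339, 0.425)

The two standard errors are √(0.6640×0.3360/820) = 0.01649 and √(0.2820×0.7180/952) = 0.01458.
Because the samples are independent, SE_diff = √(0.01649² + 0.01458²) = 0.02201.
Using z* = 1.960 for 95%, ME = 1.960 × 0.02201 = 0.04314.
p̂₁ − p̂₂ = 0.3820; interval 0.3820 ± 0.04314 gives (0.339, 0.425).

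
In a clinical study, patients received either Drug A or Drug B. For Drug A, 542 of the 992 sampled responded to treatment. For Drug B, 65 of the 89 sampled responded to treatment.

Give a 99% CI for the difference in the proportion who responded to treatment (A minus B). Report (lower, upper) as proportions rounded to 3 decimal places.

(-0.312, -0.056)

First, p̂₁ = 542/992 = 0.5464; p̂₂ = 65/89 = 0.7303.
The two standard errors are √(0.5464×0.4536/992) = 0.01581 and √(0.7303×0.2697/89) = 0.04704.
Because the samples are independent, SE_diff = √(0.01581² + 0.04704²) = 0.04963.
Using z* = 2.576 for 99%, ME = 2.576 × 0.04963 = 0.12785.
p̂₁ − p̂₂ = -0.1839; interval -0.1839 ± 0.12785 gives (-0.312, -0.056).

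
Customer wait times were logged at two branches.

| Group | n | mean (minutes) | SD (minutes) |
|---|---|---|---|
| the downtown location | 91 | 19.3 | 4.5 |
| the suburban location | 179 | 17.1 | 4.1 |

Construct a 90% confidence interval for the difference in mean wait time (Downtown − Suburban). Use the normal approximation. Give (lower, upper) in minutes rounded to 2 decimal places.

SE₁ = s₁/√n₁ = 4.5/√91 = 0.4717; SE₂ = 4.1/√179 = 0.3064.
Independent samples, unequal variances: SE_diff = √(SE₁² + SE₂²) = √(0.22250089 + 0.09388096) = 0.5625.
z* = 1.645, so margin of error = 1.645 × 0.5625 = 0.9253.
Difference in means = 19.3 − 17.1 = 2.2000.
2.2000 ± 0.9253 → (1.27, 3.13).

(1.27, 3.13)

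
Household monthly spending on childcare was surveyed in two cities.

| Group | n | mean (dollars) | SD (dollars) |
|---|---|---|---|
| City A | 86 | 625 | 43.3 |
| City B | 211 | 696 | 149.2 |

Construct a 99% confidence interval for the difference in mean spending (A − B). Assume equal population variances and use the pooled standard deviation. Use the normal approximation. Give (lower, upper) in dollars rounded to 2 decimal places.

Pooled variance s_p² = [85·43.3² + 210·149.2²] / (86+211−2) = 16386.7798, so s_p = 128.0109.
SE_diff = s_p·√(1/n₁ + 1/n₂) = 128.0109·√(1/86 + 1/211) = 16.3770.
z* = 2.576; margin = 2.576 × 16.3770 = 42.1872.
Difference = 625 − 696 = -71.0000.
-71.0000 ± 42.1872 → (-113.19, -28.81).

(-113.19, -28.81)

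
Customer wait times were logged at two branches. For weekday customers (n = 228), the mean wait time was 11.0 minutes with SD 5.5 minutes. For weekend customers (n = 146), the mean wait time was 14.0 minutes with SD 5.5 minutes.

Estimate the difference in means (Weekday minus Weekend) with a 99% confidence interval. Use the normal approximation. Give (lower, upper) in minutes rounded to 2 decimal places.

(-4.50, -1.50)

SE₁ = s₁/√n₁ = 5.5/√228 = 0.3642; SE₂ = 5.5/√146 = 0.4552.
Independent samples, unequal variances: SE_diff = √(SE₁² + SE₂²) = √(0.13264164 + 0.20720704) = 0.5830.
z* = 2.576, so margin of error = 2.576 × 0.5830 = 1.5018.
Difference in means = 11.0 − 14.0 = -3.0000.
-3.0000 ± 1.5018 → (-4.50, -1.50).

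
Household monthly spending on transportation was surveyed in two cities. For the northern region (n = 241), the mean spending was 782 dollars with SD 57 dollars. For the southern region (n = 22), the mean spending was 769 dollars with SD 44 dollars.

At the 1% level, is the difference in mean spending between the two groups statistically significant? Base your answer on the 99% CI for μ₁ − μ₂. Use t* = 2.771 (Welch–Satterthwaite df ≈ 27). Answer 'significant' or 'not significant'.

Standard errors of each mean: 57/√241 = 3.6717 and 44/√22 = 9.3808.
SE(x̄₁ − x̄₂) = √(3.6717² + 9.3808²) = 10.0738 for independent samples with unequal variances.
With t* = 2.771, the margin is 2.771 × 10.0738 = 27.9145.
x̄₁ − x̄₂ = 782 − 769 = 13.0000; the interval is 13.0000 ± 27.9145 = (-14.9145, 40.9145).
The interval (-14.9145, 40.9145) contains 0, so the difference is not significant.

not significant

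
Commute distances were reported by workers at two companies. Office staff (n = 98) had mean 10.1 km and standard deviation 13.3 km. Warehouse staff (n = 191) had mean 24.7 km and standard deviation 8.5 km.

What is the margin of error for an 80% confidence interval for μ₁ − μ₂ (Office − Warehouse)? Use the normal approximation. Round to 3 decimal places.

1.894

Per-group SEs: s₁/√n₁ = 13.3/√98 = 1.3435, s₂/√n₂ = 8.5/√191 = 0.6150.
Unpooled SE of the difference: √(1.80499225 + 0.378225) = 1.4776.
Margin of error = z* · SE = 1.282 × 1.4776 = 1.8943.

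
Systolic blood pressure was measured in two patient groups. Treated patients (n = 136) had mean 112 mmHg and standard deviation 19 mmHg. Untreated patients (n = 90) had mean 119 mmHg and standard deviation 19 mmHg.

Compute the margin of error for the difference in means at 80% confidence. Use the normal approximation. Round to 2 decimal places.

SE₁ = s₁/√n₁ = 19/√136 = 1.6292; SE₂ = 19/√90 = 2.0028.
Independent samples, unequal variances: SE_diff = √(SE₁² + SE₂²) = √(2.65429264 + 4.01120784) = 2.5818.
z* = 1.282, so margin of error = 1.282 × 2.5818 = 3.3099.

3.31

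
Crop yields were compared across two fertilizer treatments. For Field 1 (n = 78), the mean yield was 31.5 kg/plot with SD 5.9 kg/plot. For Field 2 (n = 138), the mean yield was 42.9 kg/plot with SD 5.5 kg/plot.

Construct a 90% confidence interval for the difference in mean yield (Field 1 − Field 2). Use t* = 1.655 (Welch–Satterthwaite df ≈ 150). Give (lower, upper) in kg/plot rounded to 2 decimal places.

(-12.75, -10.05)

Per-group SEs: s₁/√n₁ = 5.9/√78 = 0.6680, s₂/√n₂ = 5.5/√138 = 0.4682.
Unpooled SE of the difference: √(0.446224 + 0.21921124) = 0.8157.
Margin of error = t* · SE = 1.655 × 0.8157 = 1.3500.
x̄₁ − x̄₂ = 31.5 − 42.9 = -11.4000.
CI: -11.4000 ± 1.3500 = (-12.75, -10.05).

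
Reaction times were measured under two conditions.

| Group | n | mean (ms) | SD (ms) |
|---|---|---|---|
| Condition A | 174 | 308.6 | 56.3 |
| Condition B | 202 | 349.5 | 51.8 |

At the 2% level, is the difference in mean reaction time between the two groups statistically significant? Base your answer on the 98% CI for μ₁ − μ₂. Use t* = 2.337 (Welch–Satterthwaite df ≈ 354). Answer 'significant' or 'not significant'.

Standard errors of each mean: 56.3/√174 = 4.2681 and 51.8/√202 = 3.6446.
SE(x̄₁ − x̄₂) = √(4.2681² + 3.6446²) = 5.6125 for independent samples with unequal variances.
With t* = 2.337, the margin is 2.337 × 5.6125 = 13.1164.
x̄₁ − x̄₂ = 308.6 − 349.5 = -40.9000; the interval is -40.9000 ± 13.1164 = (-54.0164, -27.7836).
The interval (-54.0164, -27.7836) does not contain 0, so the difference is significant.

significant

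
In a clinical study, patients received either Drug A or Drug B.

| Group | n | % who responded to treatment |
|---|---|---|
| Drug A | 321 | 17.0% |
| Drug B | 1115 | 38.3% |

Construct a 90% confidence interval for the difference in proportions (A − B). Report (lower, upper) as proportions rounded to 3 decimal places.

SE₁ = √(p̂₁(1−p̂₁)/n₁) = √(0.1700·0.8300/321) = 0.02097; SE₂ = √(0.3830·0.6170/1115) = 0.01456.
Independent samples: SE of the difference = √(SE₁² + SE₂²) = √(0.0004397409 + 0.0002119936) = 0.02553.
z* for 90% confidence is 1.645, so the margin of error is 1.645 × 0.02553 = 0.04200.
Point estimate p̂₁ − p̂₂ = 0.1700 − 0.3830 = -0.2130.
-0.2130 ± 0.04200 → (-0.255, -0.171).

(-0.255, -0.171)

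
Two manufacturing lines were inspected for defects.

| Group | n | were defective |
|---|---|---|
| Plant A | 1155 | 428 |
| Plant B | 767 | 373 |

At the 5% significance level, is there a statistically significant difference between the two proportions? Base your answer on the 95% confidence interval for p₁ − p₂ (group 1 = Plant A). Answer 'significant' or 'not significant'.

significant

Sample proportions: 428/1155 = 0.3706, 373/767 = 0.4863.
Each SE is √(p̂(1−p̂)/n): √(0.3706·0.6294/1155) = 0.01421 and √(0.4863·0.5137/767) = 0.01805.
SE(p̂₁ − p̂₂) = √(SE₁² + SE₂²) = √(0.0002019241 + 0.0003258025) = 0.02297, since the two samples are independent.
At 95% confidence z* = 1.960; margin = 1.960 × 0.02297 = 0.04502.
The difference is 0.3706 − 0.4863 = -0.1157, so the interval is -0.1157 ± 0.04502 = (-0.16072, -0.07068).
The interval (-0.16072, -0.07068) does not contain 0, so the difference is significant.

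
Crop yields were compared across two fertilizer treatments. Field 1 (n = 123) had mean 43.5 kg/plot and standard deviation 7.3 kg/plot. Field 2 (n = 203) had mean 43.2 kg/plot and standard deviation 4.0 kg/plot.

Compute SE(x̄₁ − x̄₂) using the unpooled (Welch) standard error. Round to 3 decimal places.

0.716

Standard errors of each mean: 7.3/√123 = 0.6582 and 4.0/√203 = 0.2807.
SE(x̄₁ − x̄₂) = √(0.6582² + 0.2807²) = 0.7156 for independent samples with unequal variances.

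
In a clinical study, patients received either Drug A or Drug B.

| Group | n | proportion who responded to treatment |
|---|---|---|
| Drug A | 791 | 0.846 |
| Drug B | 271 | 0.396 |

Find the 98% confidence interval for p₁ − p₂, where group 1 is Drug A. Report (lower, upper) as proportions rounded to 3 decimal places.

SE₁ = √(p̂₁(1−p̂₁)/n₁) = √(0.8460·0.1540/791) = 0.01283; SE₂ = √(0.3960·0.6040/271) = 0.02971.
Independent samples: SE of the difference = √(SE₁² + SE₂²) = √(0.0001646089 + 0.0008826841) = 0.03236.
z* for 98% confidence is 2.326, so the margin of error is 2.326 × 0.03236 = 0.07527.
Point estimate p̂₁ − p̂₂ = 0.8460 − 0.3960 = 0.4500.
0.4500 ± 0.07527 → (0.375, 0.525).

(0.375, 0.525)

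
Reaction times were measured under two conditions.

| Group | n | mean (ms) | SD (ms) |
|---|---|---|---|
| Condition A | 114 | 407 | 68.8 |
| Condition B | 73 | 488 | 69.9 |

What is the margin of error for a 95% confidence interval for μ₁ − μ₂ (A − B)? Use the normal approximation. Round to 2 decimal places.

Standard errors of each mean: 68.8/√114 = 6.4437 and 69.9/√73 = 8.1812.
SE(x̄₁ − x̄₂) = √(6.4437² + 8.1812²) = 10.4141 for independent samples with unequal variances.
With z* = 1.960, the margin is 1.960 × 10.4141 = 20.4116.

20.41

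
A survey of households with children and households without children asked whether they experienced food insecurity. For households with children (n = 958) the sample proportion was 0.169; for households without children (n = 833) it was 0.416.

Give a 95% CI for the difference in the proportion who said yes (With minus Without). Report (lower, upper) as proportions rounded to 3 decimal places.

(-0.288, -0.206)

Each SE is √(p̂(1−p̂)/n): √(0.1690·0.8310/958) = 0.01211 and √(0.4160·0.5840/833) = 0.01708.
SE(p̂₁ − p̂₂) = √(SE₁² + SE₂²) = √(0.0001466521 + 0.0002917264) = 0.02094, since the two samples are independent.
At 95% confidence z* = 1.960; margin = 1.960 × 0.02094 = 0.04104.
The difference is 0.1690 − 0.4160 = -0.2470, so the interval is -0.2470 ± 0.04104 = (-0.288, -0.206).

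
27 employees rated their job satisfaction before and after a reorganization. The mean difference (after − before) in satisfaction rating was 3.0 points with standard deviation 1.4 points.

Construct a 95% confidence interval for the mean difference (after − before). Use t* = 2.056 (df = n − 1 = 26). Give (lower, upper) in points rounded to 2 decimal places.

Paired design: SE = s_d/√n = 1.4/√27 = 0.2694.
t* = 2.056; margin of error = 2.056 × 0.2694 = 0.5539.
3.0 ± 0.5539 → (2.45, 3.55).

(2.45, 3.55)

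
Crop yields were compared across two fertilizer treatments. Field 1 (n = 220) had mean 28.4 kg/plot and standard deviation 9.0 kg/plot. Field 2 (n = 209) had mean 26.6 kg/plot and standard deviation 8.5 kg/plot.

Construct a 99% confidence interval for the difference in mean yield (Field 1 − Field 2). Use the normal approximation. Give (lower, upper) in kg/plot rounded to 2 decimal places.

Standard errors of each mean: 9.0/√220 = 0.6068 and 8.5/√209 = 0.5880.
SE(x̄₁ − x̄₂) = √(0.6068² + 0.5880²) = 0.8450 for independent samples with unequal variances.
With z* = 2.576, the margin is 2.576 × 0.8450 = 2.1767.
x̄₁ − x̄₂ = 28.4 − 26.6 = 1.8000; the interval is 1.8000 ± 2.1767 = (-0.38, 3.98).

(-0.38, 3.98)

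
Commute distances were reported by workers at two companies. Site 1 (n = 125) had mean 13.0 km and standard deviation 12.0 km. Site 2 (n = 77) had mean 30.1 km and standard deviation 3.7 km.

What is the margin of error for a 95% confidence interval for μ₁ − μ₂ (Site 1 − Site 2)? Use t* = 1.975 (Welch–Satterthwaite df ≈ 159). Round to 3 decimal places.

SE₁ = s₁/√n₁ = 12.0/√125 = 1.0733; SE₂ = 3.7/√77 = 0.4217.
Independent samples, unequal variances: SE_diff = √(SE₁² + SE₂²) = √(1.15197289 + 0.17783089) = 1.1532.
t* = 1.975, so margin of error = 1.975 × 1.1532 = 2.2776.

2.278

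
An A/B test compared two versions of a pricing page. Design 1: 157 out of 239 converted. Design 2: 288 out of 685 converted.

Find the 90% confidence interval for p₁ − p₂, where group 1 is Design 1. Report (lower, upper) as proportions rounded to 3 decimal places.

Sample proportions: 157/239 = 0.6569, 288/685 = 0.4204.
Each SE is √(p̂(1−p̂)/n): √(0.6569·0.3431/239) = 0.03071 and √(0.4204·0.5796/685) = 0.01886.
SE(p̂₁ − p̂₂) = √(SE₁² + SE₂²) = √(0.0009431041 + 0.0003556996) = 0.03604, since the two samples are independent.
At 90% confidence z* = 1.645; margin = 1.645 × 0.03604 = 0.05929.
The difference is 0.6569 − 0.4204 = 0.2365, so the interval is 0.2365 ± 0.05929 = (0.177, 0.296).

(0.177, 0.296)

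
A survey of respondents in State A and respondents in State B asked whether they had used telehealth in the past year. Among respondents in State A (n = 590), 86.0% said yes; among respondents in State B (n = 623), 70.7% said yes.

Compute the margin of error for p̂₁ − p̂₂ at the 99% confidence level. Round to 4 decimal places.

0.0597

SE₁ = √(p̂₁(1−p̂₁)/n₁) = √(0.8600·0.1400/590) = 0.01429; SE₂ = √(0.7070·0.2930/623) = 0.01823.
Independent samples: SE of the difference = √(SE₁² + SE₂²) = √(0.0002042041 + 0.0003323329) = 0.02316.
z* for 99% confidence is 2.576, so the margin of error is 2.576 × 0.02316 = 0.05966.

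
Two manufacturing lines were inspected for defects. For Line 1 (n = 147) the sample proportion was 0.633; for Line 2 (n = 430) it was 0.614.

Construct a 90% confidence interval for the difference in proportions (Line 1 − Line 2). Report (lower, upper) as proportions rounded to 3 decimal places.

(-0.057, 0.095)

SE₁ = √(p̂₁(1−p̂₁)/n₁) = √(0.6330·0.3670/147) = 0.03975; SE₂ = √(0.6140·0.3860/430) = 0.02348.
Independent samples: SE of the difference = √(SE₁² + SE₂²) = √(0.0015800625 + 0.0005513104) = 0.04617.
z* for 90% confidence is 1.645, so the margin of error is 1.645 × 0.04617 = 0.07595.
Point estimate p̂₁ − p̂₂ = 0.6330 − 0.6140 = 0.0190.
0.0190 ± 0.07595 → (-0.057, 0.095).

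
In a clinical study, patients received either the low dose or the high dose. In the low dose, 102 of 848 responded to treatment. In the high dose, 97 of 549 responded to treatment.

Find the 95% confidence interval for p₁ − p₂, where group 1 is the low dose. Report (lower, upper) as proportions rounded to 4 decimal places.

(-0.0951, -0.0177)

First, p̂₁ = 102/848 = 0.1203; p̂₂ = 97/549 = 0.1767.
The two standard errors are √(0.1203×0.8797/848) = 0.01117 and √(0.1767×0.8233/549) = 0.01628.
Because the samples are independent, SE_diff = √(0.01117² + 0.01628²) = 0.01974.
Using z* = 1.960 for 95%, ME = 1.960 × 0.01974 = 0.03869.
p̂₁ − p̂₂ = -0.0564; interval -0.0564 ± 0.03869 gives (-0.0951, -0.0177).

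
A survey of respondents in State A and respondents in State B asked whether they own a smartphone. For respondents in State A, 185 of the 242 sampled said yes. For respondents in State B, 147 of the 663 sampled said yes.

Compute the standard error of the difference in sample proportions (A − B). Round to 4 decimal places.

0.0317

First, p̂₁ = 185/242 = 0.7645; p̂₂ = 147/663 = 0.2217.
The two standard errors are √(0.7645×0.2355/242) = 0.02728 and √(0.2217×0.7783/663) = 0.01613.
Because the samples are independent, SE_diff = √(0.02728² + 0.01613²) = 0.03169.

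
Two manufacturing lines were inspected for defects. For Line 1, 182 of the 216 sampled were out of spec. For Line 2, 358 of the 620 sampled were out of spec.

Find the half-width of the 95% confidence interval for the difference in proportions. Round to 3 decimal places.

0.062

Sample proportions: 182/216 = 0.8426, 358/620 = 0.5774.
Each SE is √(p̂(1−p̂)/n): √(0.8426·0.1574/216) = 0.02478 and √(0.5774·0.4226/620) = 0.01984.
SE(p̂₁ − p̂₂) = √(SE₁² + SE₂²) = √(0.0006140484 + 0.0003936256) = 0.03174, since the two samples are independent.
At 95% confidence z* = 1.960; margin = 1.960 × 0.03174 = 0.06221.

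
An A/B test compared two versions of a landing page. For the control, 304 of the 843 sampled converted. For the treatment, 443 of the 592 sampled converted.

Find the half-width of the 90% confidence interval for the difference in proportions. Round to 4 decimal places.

0.0400

First, p̂₁ = 304/843 = 0.3606; p̂₂ = 443/592 = 0.7483.
The two standard errors are √(0.3606×0.6394/843) = 0.01654 and √(0.7483×0.2517/592) = 0.01784.
Because the samples are independent, SE_diff = √(0.01654² + 0.01784²) = 0.02433.
Using z* = 1.645 for 90%, ME = 1.645 × 0.02433 = 0.04002.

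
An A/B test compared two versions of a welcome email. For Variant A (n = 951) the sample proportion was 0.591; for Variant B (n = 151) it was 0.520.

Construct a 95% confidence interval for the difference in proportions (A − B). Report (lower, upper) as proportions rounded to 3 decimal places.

The two standard errors are √(0.5910×0.4090/951) = 0.01594 and √(0.5200×0.4800/151) = 0.04066.
Because the samples are independent, SE_diff = √(0.01594² + 0.04066²) = 0.04367.
Using z* = 1.960 for 95%, ME = 1.960 × 0.04367 = 0.08559.
p̂₁ − p̂₂ = 0.0710; interval 0.0710 ± 0.08559 gives (-0.015, 0.157).

(-0.015, 0.157)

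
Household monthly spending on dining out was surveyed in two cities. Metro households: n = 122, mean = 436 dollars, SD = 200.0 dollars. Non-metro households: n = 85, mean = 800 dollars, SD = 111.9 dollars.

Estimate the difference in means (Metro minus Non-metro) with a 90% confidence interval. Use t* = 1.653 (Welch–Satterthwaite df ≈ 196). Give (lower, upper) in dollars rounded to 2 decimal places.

(-400.03, -327.97)

Per-group SEs: s₁/√n₁ = 200.0/√122 = 18.1071, s₂/√n₂ = 111.9/√85 = 12.1373.
Unpooled SE of the difference: √(327.86707041 + 147.31405129) = 21.7986.
Margin of error = t* · SE = 1.653 × 21.7986 = 36.0331.
x̄₁ − x̄₂ = 436 − 800 = -364.0000.
CI: -364.0000 ± 36.0331 = (-400.03, -327.97).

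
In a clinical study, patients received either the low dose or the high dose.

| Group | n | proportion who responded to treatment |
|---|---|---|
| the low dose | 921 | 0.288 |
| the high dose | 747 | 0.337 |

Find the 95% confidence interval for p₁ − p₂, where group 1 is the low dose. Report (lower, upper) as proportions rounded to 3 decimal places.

(-0.094, -0.004)

The two standard errors are √(0.2880×0.7120/921) = 0.01492 and √(0.3370×0.6630/747) = 0.01729.
Because the samples are independent, SE_diff = √(0.01492² + 0.01729²) = 0.02284.
Using z* = 1.960 for 95%, ME = 1.960 × 0.02284 = 0.04477.
p̂₁ − p̂₂ = -0.0490; interval -0.0490 ± 0.04477 gives (-0.094, -0.004).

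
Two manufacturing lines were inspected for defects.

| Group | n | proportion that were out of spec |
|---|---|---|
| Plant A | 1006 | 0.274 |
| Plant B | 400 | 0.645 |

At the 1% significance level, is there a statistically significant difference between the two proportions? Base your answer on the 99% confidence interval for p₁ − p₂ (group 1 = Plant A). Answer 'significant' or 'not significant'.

significant

The two standard errors are √(0.2740×0.7260/1006) = 0.01406 and √(0.6450×0.3550/400) = 0.02393.
Because the samples are independent, SE_diff = √(0.01406² + 0.02393²) = 0.02775.
Using z* = 2.576 for 99%, ME = 2.576 × 0.02775 = 0.07148.
p̂₁ − p̂₂ = -0.3710; interval -0.3710 ± 0.07148 gives (-0.44248, -0.29952).
The interval (-0.44248, -0.29952) does not contain 0, so the difference is significant.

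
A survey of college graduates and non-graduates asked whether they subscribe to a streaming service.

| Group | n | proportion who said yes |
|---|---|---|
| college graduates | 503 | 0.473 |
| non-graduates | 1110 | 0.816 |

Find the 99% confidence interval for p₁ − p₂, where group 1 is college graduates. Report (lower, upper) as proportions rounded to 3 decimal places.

(-0.408, -0.278)

SE₁ = √(p̂₁(1−p̂₁)/n₁) = √(0.4730·0.5270/503) = 0.02226; SE₂ = √(0.8160·0.1840/1110) = 0.01163.
Independent samples: SE of the difference = √(SE₁² + SE₂²) = √(0.0004955076 + 0.0001352569) = 0.02512.
z* for 99% confidence is 2.576, so the margin of error is 2.576 × 0.02512 = 0.06471.
Point estimate p̂₁ − p̂₂ = 0.4730 − 0.8160 = -0.3430.
-0.3430 ± 0.06471 → (-0.408, -0.278).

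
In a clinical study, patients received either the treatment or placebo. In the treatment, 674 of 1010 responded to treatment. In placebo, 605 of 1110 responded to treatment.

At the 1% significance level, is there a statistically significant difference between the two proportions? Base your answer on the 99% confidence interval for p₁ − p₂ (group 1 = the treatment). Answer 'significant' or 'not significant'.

p̂₁ = 674/1010 = 0.6673 and p̂₂ = 605/1110 = 0.5450.
SE₁ = √(p̂₁(1−p̂₁)/n₁) = √(0.6673·0.3327/1010) = 0.01483; SE₂ = √(0.5450·0.4550/1110) = 0.01495.
Independent samples: SE of the difference = √(SE₁² + SE₂²) = √(0.0002199289 + 0.0002235025) = 0.02106.
z* for 99% confidence is 2.576, so the margin of error is 2.576 × 0.02106 = 0.05425.
Point estimate p̂₁ − p̂₂ = 0.6673 − 0.5450 = 0.1223.
0.1223 ± 0.05425 → (0.06805, 0.17655).
The interval (0.06805, 0.17655) does not contain 0, so the difference is significant.

significant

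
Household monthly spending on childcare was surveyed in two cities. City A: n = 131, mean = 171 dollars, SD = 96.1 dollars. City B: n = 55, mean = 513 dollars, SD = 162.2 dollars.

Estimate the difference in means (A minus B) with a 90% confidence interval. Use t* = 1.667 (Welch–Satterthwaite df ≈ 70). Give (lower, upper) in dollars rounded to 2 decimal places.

SE₁ = s₁/√n₁ = 96.1/√131 = 8.3963; SE₂ = 162.2/√55 = 21.8710.
Independent samples, unequal variances: SE_diff = √(SE₁² + SE₂²) = √(70.49785369 + 478.340641) = 23.4273.
t* = 1.667, so margin of error = 1.667 × 23.4273 = 39.0533.
Difference in means = 171 − 513 = -342.0000.
-342.0000 ± 39.0533 → (-381.05, -302.95).

(-381.05, -302.95)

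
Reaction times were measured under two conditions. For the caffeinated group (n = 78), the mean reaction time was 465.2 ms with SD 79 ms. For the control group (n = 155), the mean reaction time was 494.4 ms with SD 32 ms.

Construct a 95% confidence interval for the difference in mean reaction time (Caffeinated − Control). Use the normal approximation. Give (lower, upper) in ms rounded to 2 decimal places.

(-47.44, -10.96)

Per-group SEs: s₁/√n₁ = 79/√78 = 8.9450, s₂/√n₂ = 32/√155 = 2.5703.
Unpooled SE of the difference: √(80.013025 + 6.60644209) = 9.3070.
Margin of error = z* · SE = 1.960 × 9.3070 = 18.2417.
x̄₁ − x̄₂ = 465.2 − 494.4 = -29.2000.
CI: -29.2000 ± 18.2417 = (-47.44, -10.96).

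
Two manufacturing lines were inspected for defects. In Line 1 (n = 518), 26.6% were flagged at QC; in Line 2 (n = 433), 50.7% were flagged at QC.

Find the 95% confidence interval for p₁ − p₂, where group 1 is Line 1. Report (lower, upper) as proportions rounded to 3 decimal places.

SE₁ = √(p̂₁(1−p̂₁)/n₁) = √(0.2660·0.7340/518) = 0.01941; SE₂ = √(0.5070·0.4930/433) = 0.02403.
Independent samples: SE of the difference = √(SE₁² + SE₂²) = √(0.0003767481 + 0.0005774409) = 0.03089.
z* for 95% confidence is 1.960, so the margin of error is 1.960 × 0.03089 = 0.06054.
Point estimate p̂₁ − p̂₂ = 0.2660 − 0.5070 = -0.2410.
-0.2410 ± 0.06054 → (-0.302, -0.180).

(-0.302, -0.180)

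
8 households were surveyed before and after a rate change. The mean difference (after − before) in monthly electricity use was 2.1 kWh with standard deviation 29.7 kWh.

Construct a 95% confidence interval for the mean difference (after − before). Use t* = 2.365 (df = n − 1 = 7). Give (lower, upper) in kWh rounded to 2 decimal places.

Paired design: SE = s_d/√n = 29.7/√8 = 10.5005.
t* = 2.365; margin of error = 2.365 × 10.5005 = 24.8337.
2.1 ± 24.8337 → (-22.73, 26.93).

(-22.73, 26.93)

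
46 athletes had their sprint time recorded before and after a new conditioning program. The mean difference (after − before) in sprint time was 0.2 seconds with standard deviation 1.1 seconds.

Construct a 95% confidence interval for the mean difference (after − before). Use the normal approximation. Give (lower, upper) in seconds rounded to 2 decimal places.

(-0.12, 0.52)

Paired design: SE = s_d/√n = 1.1/√46 = 0.1622.
z* = 1.960; margin of error = 1.960 × 0.1622 = 0.3179.
0.2 ± 0.3179 → (-0.12, 0.52).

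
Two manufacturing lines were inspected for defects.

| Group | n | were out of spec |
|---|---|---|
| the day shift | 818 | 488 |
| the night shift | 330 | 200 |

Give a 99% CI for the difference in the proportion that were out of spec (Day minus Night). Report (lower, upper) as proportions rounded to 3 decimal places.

(-0.092, 0.073)

First, p̂₁ = 488/818 = 0.5966; p̂₂ = 200/330 = 0.6061.
The two standard errors are √(0.5966×0.4034/818) = 0.01715 and √(0.6061×0.3939/330) = 0.02690.
Because the samples are independent, SE_diff = √(0.01715² + 0.02690²) = 0.03190.
Using z* = 2.576 for 99%, ME = 2.576 × 0.03190 = 0.08217.
p̂₁ − p̂₂ = -0.0095; interval -0.0095 ± 0.08217 gives (-0.092, 0.073).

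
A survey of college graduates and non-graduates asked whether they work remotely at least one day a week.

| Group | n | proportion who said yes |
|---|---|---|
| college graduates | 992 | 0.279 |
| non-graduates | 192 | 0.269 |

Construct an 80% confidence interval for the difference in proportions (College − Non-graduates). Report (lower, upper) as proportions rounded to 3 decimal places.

Each SE is √(p̂(1−p̂)/n): √(0.2790·0.7210/992) = 0.01424 and √(0.2690·0.7310/192) = 0.03200.
SE(p̂₁ − p̂₂) = √(SE₁² + SE₂²) = √(0.0002027776 + 0.001024) = 0.03503, since the two samples are independent.
At 80% confidence z* = 1.282; margin = 1.282 × 0.03503 = 0.04491.
The difference is 0.2790 − 0.2690 = 0.0100, so the interval is 0.0100 ± 0.04491 = (-0.035, 0.055).

(-0.035, 0.055)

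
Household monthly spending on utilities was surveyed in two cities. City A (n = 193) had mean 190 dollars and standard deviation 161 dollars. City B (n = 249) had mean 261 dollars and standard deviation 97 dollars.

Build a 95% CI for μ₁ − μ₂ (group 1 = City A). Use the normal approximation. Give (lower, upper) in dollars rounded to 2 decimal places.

Per-group SEs: s₁/√n₁ = 161/√193 = 11.5890, s₂/√n₂ = 97/√249 = 6.1471.
Unpooled SE of the difference: √(134.304921 + 37.78683841) = 13.1184.
Margin of error = z* · SE = 1.960 × 13.1184 = 25.7121.
x̄₁ − x̄₂ = 190 − 261 = -71.0000.
CI: -71.0000 ± 25.7121 = (-96.71, -45.29).

(-96.71, -45.29)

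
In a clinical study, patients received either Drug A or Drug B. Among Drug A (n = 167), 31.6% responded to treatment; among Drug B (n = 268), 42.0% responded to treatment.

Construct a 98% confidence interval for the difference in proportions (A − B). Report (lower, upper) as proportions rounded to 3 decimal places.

The two standard errors are √(0.3160×0.6840/167) = 0.03598 and √(0.4200×0.5800/268) = 0.03015.
Because the samples are independent, SE_diff = √(0.03598² + 0.03015²) = 0.04694.
Using z* = 2.326 for 98%, ME = 2.326 × 0.04694 = 0.10918.
p̂₁ − p̂₂ = -0.1040; interval -0.1040 ± 0.10918 gives (-0.213, 0.005).

(-0.213, 0.005)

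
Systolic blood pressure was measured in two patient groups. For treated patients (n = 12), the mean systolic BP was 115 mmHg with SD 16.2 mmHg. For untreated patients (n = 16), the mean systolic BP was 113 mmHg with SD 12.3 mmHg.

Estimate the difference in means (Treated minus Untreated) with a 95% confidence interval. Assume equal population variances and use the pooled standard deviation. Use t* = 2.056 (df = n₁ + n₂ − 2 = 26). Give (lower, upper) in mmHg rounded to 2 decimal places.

(-9.06, 13.06)

Pooled variance s_p² = [11·16.2² + 15·12.3²] / (12+16−2) = 198.3150, so s_p = 14.0824.
SE_diff = s_p·√(1/n₁ + 1/n₂) = 14.0824·√(1/12 + 1/16) = 5.3778.
t* = 2.056; margin = 2.056 × 5.3778 = 11.0568.
Difference = 115 − 113 = 2.0000.
2.0000 ± 11.0568 → (-9.06, 13.06).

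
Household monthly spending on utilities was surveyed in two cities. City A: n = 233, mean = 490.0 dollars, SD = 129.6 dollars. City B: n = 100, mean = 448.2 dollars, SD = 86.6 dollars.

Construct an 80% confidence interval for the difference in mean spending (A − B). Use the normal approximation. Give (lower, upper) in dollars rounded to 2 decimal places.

Standard errors of each mean: 129.6/√233 = 8.4904 and 86.6/√100 = 8.6600.
SE(x̄₁ − x̄₂) = √(8.4904² + 8.6600²) = 12.1278 for independent samples with unequal variances.
With z* = 1.282, the margin is 1.282 × 12.1278 = 15.5478.
x̄₁ − x̄₂ = 490.0 − 448.2 = 41.8000; the interval is 41.8000 ± 15.5478 = (26.25, 57.35).

(26.25, 57.35)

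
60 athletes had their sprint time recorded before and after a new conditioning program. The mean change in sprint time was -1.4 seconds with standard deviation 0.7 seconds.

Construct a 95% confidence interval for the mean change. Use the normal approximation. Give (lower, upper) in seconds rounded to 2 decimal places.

(-1.58, -1.22)

This is a matched-pairs design, so SE = s_d/√n = 0.7/√60 = 0.0904.
Margin = 1.960 × 0.0904 = 0.1772; the interval is -1.4 ± 0.1772 = (-1.58, -1.22).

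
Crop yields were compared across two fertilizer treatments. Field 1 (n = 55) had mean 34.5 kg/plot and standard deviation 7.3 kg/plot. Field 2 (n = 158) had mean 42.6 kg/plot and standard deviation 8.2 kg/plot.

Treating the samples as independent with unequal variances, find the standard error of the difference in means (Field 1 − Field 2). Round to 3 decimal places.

1.181

SE₁ = s₁/√n₁ = 7.3/√55 = 0.9843; SE₂ = 8.2/√158 = 0.6524.
Independent samples, unequal variances: SE_diff = √(SE₁² + SE₂²) = √(0.96884649 + 0.42562576) = 1.1809.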